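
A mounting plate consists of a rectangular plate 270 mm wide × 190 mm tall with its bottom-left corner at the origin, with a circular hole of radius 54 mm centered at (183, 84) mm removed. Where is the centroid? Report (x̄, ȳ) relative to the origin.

x̄ = 124.56 mm, ȳ = 97.39 mm

plate: A = 270 × 190 = 51300.00, centroid at (135.00, 95.00).
hole: A = −π·54² = -9160.88, centroid at (183.00, 84.00).
ΣA = 42139.12 mm²
ΣAx̄ = (51300.00)(135.00) + (-9160.88)(183.00) = 5249058.20 mm³
ΣAȳ = (51300.00)(95.00) + (-9160.88)(84.00) = 4103985.73 mm³
x̄ = 5249058.20 / 42139.12 = 124.56 mm
ȳ = 4103985.73 / 42139.12 = 97.39 mm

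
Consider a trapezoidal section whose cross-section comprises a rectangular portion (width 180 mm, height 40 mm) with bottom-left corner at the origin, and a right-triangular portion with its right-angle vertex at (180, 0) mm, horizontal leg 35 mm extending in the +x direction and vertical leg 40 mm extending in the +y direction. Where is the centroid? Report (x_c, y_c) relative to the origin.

rectangular portion: A = 180 × 40 = 7200.00, centroid at (90.00, 20.00).
triangular portion: A = ½·35·40 = 700.00, centroid at (191.67, 13.33).
ΣA = 7900.00 mm²
ΣAx_c = (7200.00)(90.00) + (700.00)(191.67) = 782166.67 mm³
ΣAy_c = (7200.00)(20.00) + (700.00)(13.33) = 153333.33 mm³
x_c = 782166.67 / 7900.00 = 99.01 mm
y_c = 153333.33 / 7900.00 = 19.41 mm

x_c = 99.01 mm, y_c = 19.41 mm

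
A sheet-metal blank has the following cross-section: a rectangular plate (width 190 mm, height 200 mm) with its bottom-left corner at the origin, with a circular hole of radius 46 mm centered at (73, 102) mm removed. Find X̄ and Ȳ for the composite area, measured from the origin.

X̄ = 99.66 mm, Ȳ = 99.58 mm

plate: A = 190 × 200 = 38000.00, centroid at (95.00, 100.00).
hole: A = −π·46² = -6647.61, centroid at (73.00, 102.00).
ΣA = 31352.39 mm²
ΣAX̄ = (38000.00)(95.00) + (-6647.61)(73.00) = 3124724.47 mm³
ΣAȲ = (38000.00)(100.00) + (-6647.61)(102.00) = 3121943.77 mm³
X̄ = 3124724.47 / 31352.39 = 99.66 mm
Ȳ = 3121943.77 / 31352.39 = 99.58 mm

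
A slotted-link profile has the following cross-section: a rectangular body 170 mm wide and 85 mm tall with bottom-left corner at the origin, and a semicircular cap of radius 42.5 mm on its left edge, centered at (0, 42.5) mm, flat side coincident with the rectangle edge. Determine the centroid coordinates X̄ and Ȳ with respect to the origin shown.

rectangular body: A = 170 × 85 = 14450.00, centroid at (85.00, 42.50).
semicircular end: A = ½π·42.5² = 2837.25, centroid at (-18.04, 42.50).
ΣA = 17287.25 mm², ΣAX̄ = 1177072.92 mm³, ΣAȲ = 734708.16 mm³.
X̄ = 1177072.92/17287.25 = 68.09 mm; Ȳ = 734708.16/17287.25 = 42.50 mm.

X̄ = 68.09 mm, Ȳ = 42.50 mm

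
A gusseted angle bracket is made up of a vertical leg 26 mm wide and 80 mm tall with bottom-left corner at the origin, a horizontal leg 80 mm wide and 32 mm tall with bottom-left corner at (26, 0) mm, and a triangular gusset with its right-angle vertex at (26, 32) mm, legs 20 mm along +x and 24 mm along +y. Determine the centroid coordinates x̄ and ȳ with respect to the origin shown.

vertical leg: A = 26 × 80 = 2080.00, centroid at (13.00, 40.00).
horizontal leg: A = 80 × 32 = 2560.00, centroid at (66.00, 16.00).
gusset: A = ½·20·24 = 240.00, centroid at (32.67, 40.00).
ΣA = 4880.00 mm²
ΣAx̄ = (2080.00)(13.00) + (2560.00)(66.00) + (240.00)(32.67) = 203840.00 mm³
ΣAȳ = (2080.00)(40.00) + (2560.00)(16.00) + (240.00)(40.00) = 133760.00 mm³
x̄ = 203840.00 / 4880.00 = 41.77 mm
ȳ = 133760.00 / 4880.00 = 27.41 mm

x̄ = 41.77 mm, ȳ = 27.41 mm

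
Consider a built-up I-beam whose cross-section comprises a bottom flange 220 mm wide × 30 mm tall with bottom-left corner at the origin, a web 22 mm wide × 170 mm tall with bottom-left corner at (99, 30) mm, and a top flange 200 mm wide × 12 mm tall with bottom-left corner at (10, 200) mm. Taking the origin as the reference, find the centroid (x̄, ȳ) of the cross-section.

x̄ = 110.00 mm, ȳ = 80.34 mm

bottom flange: A = 220 × 30 = 6600.00, centroid at (110.00, 15.00).
web: A = 22 × 170 = 3740.00, centroid at (110.00, 115.00).
top flange: A = 200 × 12 = 2400.00, centroid at (110.00, 206.00).
ΣA = 12740.00 mm², ΣAx̄ = 1401400.00 mm³, ΣAȳ = 1023500.00 mm³.
x̄ = 1401400.00/12740.00 = 110.00 mm; ȳ = 1023500.00/12740.00 = 80.34 mm.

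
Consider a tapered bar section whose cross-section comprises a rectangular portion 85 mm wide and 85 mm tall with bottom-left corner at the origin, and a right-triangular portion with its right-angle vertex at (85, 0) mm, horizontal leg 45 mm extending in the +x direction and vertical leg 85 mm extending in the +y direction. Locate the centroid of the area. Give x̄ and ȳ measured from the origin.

x̄ = 54.53 mm, ȳ = 39.53 mm

rectangular portion: A = 85 × 85 = 7225.00, centroid at (42.50, 42.50).
triangular portion: A = ½·45·85 = 1912.50, centroid at (100.00, 28.33).
ΣA = 9137.50 mm²
ΣAx̄ = (7225.00)(42.50) + (1912.50)(100.00) = 498312.50 mm³
ΣAȳ = (7225.00)(42.50) + (1912.50)(28.33) = 361250.00 mm³
x̄ = 498312.50 / 9137.50 = 54.53 mm
ȳ = 361250.00 / 9137.50 = 39.53 mm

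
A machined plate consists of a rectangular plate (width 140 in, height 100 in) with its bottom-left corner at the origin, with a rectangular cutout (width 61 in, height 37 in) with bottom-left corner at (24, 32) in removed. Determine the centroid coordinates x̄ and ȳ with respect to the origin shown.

Part | A | x̄ᵢ | ȳᵢ | A·x̄ᵢ | A·ȳᵢ
plate | 14000.00 | 70.00 | 50.00 | 980000.00 | 700000.00
hole | -2257.00 | 54.50 | 50.50 | -123006.50 | -113978.50
Σ | 11743.00 |  |  | 856993.50 | 586021.50
x̄ = 856993.50 / 11743.00 = 72.98 in
ȳ = 586021.50 / 11743.00 = 49.90 in

x̄ = 72.98 in, ȳ = 49.90 in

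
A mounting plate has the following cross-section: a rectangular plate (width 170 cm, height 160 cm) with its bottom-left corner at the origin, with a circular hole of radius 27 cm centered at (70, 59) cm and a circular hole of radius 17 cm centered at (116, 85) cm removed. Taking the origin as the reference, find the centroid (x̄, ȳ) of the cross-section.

plate: A = 170 × 160 = 27200.00, centroid at (85.00, 80.00).
hole 1: A = −π·27² = -2290.22, centroid at (70.00, 59.00).
hole 2: A = −π·17² = -907.92, centroid at (116.00, 85.00).
ΣA = 24001.86 cm², ΣAx̄ = 2046365.77 cm³, ΣAȳ = 1963703.73 cm³.
x̄ = 2046365.77/24001.86 = 85.26 cm; ȳ = 1963703.73/24001.86 = 81.81 cm.

x̄ = 85.26 cm, ȳ = 81.81 cm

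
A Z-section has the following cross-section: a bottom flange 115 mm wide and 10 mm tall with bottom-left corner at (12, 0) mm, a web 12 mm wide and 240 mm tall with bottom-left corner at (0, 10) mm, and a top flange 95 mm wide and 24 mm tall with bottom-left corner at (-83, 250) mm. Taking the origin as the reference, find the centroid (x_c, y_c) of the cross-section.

x_c = 2.58 mm, y_c = 154.91 mm

Part | A | x̄ᵢ | ȳᵢ | A·x̄ᵢ | A·ȳᵢ
bottom flange | 1150.00 | 69.50 | 5.00 | 79925.00 | 5750.00
web | 2880.00 | 6.00 | 130.00 | 17280.00 | 374400.00
top flange | 2280.00 | -35.50 | 262.00 | -80940.00 | 597360.00
Σ | 6310.00 |  |  | 16265.00 | 977510.00
x_c = 16265.00 / 6310.00 = 2.58 mm
y_c = 977510.00 / 6310.00 = 154.91 mm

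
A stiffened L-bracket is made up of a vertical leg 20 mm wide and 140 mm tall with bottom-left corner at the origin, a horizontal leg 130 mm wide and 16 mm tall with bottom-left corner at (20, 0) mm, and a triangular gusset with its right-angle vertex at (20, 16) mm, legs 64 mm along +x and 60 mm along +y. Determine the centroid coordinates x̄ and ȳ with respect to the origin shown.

x̄ = 41.79 mm, ȳ = 41.44 mm

vertical leg: A = 20 × 140 = 2800.00, centroid at (10.00, 70.00).
horizontal leg: A = 130 × 16 = 2080.00, centroid at (85.00, 8.00).
gusset: A = ½·64·60 = 1920.00, centroid at (41.33, 36.00).
ΣA = 6800.00 mm², ΣAx̄ = 284160.00 mm³, ΣAȳ = 281760.00 mm³.
x̄ = 284160.00/6800.00 = 41.79 mm; ȳ = 281760.00/6800.00 = 41.44 mm.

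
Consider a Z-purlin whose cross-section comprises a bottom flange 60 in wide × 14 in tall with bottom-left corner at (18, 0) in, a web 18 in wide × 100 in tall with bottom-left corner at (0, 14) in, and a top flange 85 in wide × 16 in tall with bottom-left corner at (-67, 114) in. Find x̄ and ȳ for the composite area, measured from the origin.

x̄ = 5.80 in, ȳ = 71.75 in

bottom flange: A = 60 × 14 = 840.00, centroid at (48.00, 7.00).
web: A = 18 × 100 = 1800.00, centroid at (9.00, 64.00).
top flange: A = 85 × 16 = 1360.00, centroid at (-24.50, 122.00).
ΣA = 4000.00 in²
ΣAx̄ = (840.00)(48.00) + (1800.00)(9.00) + (1360.00)(-24.50) = 23200.00 in³
ΣAȳ = (840.00)(7.00) + (1800.00)(64.00) + (1360.00)(122.00) = 287000.00 in³
x̄ = 23200.00 / 4000.00 = 5.80 in
ȳ = 287000.00 / 4000.00 = 71.75 in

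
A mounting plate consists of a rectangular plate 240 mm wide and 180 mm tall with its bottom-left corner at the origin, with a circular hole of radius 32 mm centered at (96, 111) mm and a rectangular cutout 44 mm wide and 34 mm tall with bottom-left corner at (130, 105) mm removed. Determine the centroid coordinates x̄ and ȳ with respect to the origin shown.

Part | A | x̄ᵢ | ȳᵢ | A·x̄ᵢ | A·ȳᵢ
plate | 43200.00 | 120.00 | 90.00 | 5184000.00 | 3888000.00
hole 1 | -3216.99 | 96.00 | 111.00 | -308831.12 | -357085.99
hole 2 | -1496.00 | 152.00 | 122.00 | -227392.00 | -182512.00
Σ | 38487.01 |  |  | 4647776.88 | 3348402.01
x̄ = 4647776.88 / 38487.01 = 120.76 mm
ȳ = 3348402.01 / 38487.01 = 87.00 mm

x̄ = 120.76 mm, ȳ = 87.00 mm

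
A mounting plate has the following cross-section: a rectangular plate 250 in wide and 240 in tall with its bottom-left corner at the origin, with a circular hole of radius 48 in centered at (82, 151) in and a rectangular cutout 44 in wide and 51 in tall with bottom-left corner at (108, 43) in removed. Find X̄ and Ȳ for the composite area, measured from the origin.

Part | A | x̄ᵢ | ȳᵢ | A·x̄ᵢ | A·ȳᵢ
plate | 60000.00 | 125.00 | 120.00 | 7500000.00 | 7200000.00
hole 1 | -7238.23 | 82.00 | 151.00 | -593534.82 | -1092972.65
hole 2 | -2244.00 | 130.00 | 68.50 | -291720.00 | -153714.00
Σ | 50517.77 |  |  | 6614745.18 | 5953313.35
X̄ = 6614745.18 / 50517.77 = 130.94 in
Ȳ = 5953313.35 / 50517.77 = 117.85 in

X̄ = 130.94 in, Ȳ = 117.85 in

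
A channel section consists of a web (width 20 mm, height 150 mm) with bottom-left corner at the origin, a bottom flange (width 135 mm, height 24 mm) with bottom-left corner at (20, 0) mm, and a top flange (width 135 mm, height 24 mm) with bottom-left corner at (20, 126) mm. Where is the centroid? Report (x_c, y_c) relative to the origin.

x_c = 62.97 mm, y_c = 75.00 mm

web: A = 20 × 150 = 3000.00, centroid at (10.00, 75.00).
bottom flange: A = 135 × 24 = 3240.00, centroid at (87.50, 12.00).
top flange: A = 135 × 24 = 3240.00, centroid at (87.50, 138.00).
ΣA = 9480.00 mm²
ΣAx_c = (3000.00)(10.00) + (3240.00)(87.50) + (3240.00)(87.50) = 597000.00 mm³
ΣAy_c = (3000.00)(75.00) + (3240.00)(12.00) + (3240.00)(138.00) = 711000.00 mm³
x_c = 597000.00 / 9480.00 = 62.97 mm
y_c = 711000.00 / 9480.00 = 75.00 mm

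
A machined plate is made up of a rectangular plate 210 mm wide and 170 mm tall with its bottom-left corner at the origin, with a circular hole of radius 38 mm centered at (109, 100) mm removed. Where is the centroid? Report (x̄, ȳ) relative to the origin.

Part | A | x̄ᵢ | ȳᵢ | A·x̄ᵢ | A·ȳᵢ
plate | 35700.00 | 105.00 | 85.00 | 3748500.00 | 3034500.00
hole | -4536.46 | 109.00 | 100.00 | -494474.12 | -453645.98
Σ | 31163.54 |  |  | 3254025.88 | 2580854.02
x̄ = 3254025.88 / 31163.54 = 104.42 mm
ȳ = 2580854.02 / 31163.54 = 82.82 mm

x̄ = 104.42 mm, ȳ = 82.82 mm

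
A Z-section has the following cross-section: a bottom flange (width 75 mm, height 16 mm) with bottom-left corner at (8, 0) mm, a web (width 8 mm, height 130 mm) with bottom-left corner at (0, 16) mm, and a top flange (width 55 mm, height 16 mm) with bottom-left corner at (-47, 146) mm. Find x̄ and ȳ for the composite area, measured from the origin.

x̄ = 13.33 mm, ȳ = 73.51 mm

Part | A | x̄ᵢ | ȳᵢ | A·x̄ᵢ | A·ȳᵢ
bottom flange | 1200.00 | 45.50 | 8.00 | 54600.00 | 9600.00
web | 1040.00 | 4.00 | 81.00 | 4160.00 | 84240.00
top flange | 880.00 | -19.50 | 154.00 | -17160.00 | 135520.00
Σ | 3120.00 |  |  | 41600.00 | 229360.00
x̄ = 41600.00 / 3120.00 = 13.33 mm
ȳ = 229360.00 / 3120.00 = 73.51 mm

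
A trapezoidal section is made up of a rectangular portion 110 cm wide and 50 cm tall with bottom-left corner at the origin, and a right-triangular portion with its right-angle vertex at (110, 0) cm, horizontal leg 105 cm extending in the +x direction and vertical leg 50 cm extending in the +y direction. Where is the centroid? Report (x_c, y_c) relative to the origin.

x_c = 84.08 cm, y_c = 22.31 cm

rectangular portion: A = 110 × 50 = 5500.00, centroid at (55.00, 25.00).
triangular portion: A = ½·105·50 = 2625.00, centroid at (145.00, 16.67).
ΣA = 8125.00 cm²
ΣAx_c = (5500.00)(55.00) + (2625.00)(145.00) = 683125.00 cm³
ΣAy_c = (5500.00)(25.00) + (2625.00)(16.67) = 181250.00 cm³
x_c = 683125.00 / 8125.00 = 84.08 cm
y_c = 181250.00 / 8125.00 = 22.31 cm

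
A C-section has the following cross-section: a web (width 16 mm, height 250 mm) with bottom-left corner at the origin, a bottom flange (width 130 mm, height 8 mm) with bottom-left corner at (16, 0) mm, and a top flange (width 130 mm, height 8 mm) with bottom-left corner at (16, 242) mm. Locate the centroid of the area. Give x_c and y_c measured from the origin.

x_c = 32.97 mm, y_c = 125.00 mm

web: A = 16 × 250 = 4000.00, centroid at (8.00, 125.00).
bottom flange: A = 130 × 8 = 1040.00, centroid at (81.00, 4.00).
top flange: A = 130 × 8 = 1040.00, centroid at (81.00, 246.00).
ΣA = 6080.00 mm², ΣAx_c = 200480.00 mm³, ΣAy_c = 760000.00 mm³.
x_c = 200480.00/6080.00 = 32.97 mm; y_c = 760000.00/6080.00 = 125.00 mm.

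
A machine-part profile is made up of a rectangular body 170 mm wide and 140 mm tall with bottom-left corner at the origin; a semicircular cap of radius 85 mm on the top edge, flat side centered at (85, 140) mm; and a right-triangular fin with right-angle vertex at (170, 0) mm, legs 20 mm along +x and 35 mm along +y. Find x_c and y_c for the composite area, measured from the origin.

x_c = 85.90 mm, y_c = 103.34 mm

rectangular body: A = 170 × 140 = 23800.00, centroid at (85.00, 70.00).
semicircular top: A = ½π·85² = 11349.00, centroid at (85.00, 176.08).
triangular fin: A = ½·20·35 = 350.00, centroid at (176.67, 11.67).
ΣA = 35499.00 mm²
ΣAx_c = (23800.00)(85.00) + (11349.00)(85.00) + (350.00)(176.67) = 3049498.63 mm³
ΣAy_c = (23800.00)(70.00) + (11349.00)(176.08) + (350.00)(11.67) = 3668360.48 mm³
x_c = 3049498.63 / 35499.00 = 85.90 mm
y_c = 3668360.48 / 35499.00 = 103.34 mm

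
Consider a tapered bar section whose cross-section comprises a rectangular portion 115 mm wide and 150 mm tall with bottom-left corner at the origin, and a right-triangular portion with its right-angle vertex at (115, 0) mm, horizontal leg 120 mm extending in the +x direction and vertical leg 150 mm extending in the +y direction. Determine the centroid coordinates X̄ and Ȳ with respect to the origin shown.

rectangular portion: A = 115 × 150 = 17250.00, centroid at (57.50, 75.00).
triangular portion: A = ½·120·150 = 9000.00, centroid at (155.00, 50.00).
ΣA = 26250.00 mm²
ΣAX̄ = (17250.00)(57.50) + (9000.00)(155.00) = 2386875.00 mm³
ΣAȲ = (17250.00)(75.00) + (9000.00)(50.00) = 1743750.00 mm³
X̄ = 2386875.00 / 26250.00 = 90.93 mm
Ȳ = 1743750.00 / 26250.00 = 66.43 mm

X̄ = 90.93 mm, Ȳ = 66.43 mm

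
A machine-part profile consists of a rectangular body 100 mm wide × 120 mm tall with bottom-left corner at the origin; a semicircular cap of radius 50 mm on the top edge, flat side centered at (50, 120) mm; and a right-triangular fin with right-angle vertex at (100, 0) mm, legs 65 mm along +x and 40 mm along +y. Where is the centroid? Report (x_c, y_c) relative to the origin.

x_c = 55.41 mm, y_c = 74.99 mm

rectangular body: A = 100 × 120 = 12000.00, centroid at (50.00, 60.00).
semicircular top: A = ½π·50² = 3926.99, centroid at (50.00, 141.22).
triangular fin: A = ½·65·40 = 1300.00, centroid at (121.67, 13.33).
ΣA = 17226.99 mm²
ΣAx_c = (12000.00)(50.00) + (3926.99)(50.00) + (1300.00)(121.67) = 954516.21 mm³
ΣAy_c = (12000.00)(60.00) + (3926.99)(141.22) + (1300.00)(13.33) = 1291905.56 mm³
x_c = 954516.21 / 17226.99 = 55.41 mm
y_c = 1291905.56 / 17226.99 = 74.99 mm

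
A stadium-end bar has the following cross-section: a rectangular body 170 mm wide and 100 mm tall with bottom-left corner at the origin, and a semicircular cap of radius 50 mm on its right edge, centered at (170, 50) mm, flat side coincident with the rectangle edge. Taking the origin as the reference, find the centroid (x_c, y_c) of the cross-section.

Part | A | x̄ᵢ | ȳᵢ | A·x̄ᵢ | A·ȳᵢ
rectangular body | 17000.00 | 85.00 | 50.00 | 1445000.00 | 850000.00
semicircular end | 3926.99 | 191.22 | 50.00 | 750921.77 | 196349.54
Σ | 20926.99 |  |  | 2195921.77 | 1046349.54
x_c = 2195921.77 / 20926.99 = 104.93 mm
y_c = 1046349.54 / 20926.99 = 50.00 mm

x_c = 104.93 mm, y_c = 50.00 mm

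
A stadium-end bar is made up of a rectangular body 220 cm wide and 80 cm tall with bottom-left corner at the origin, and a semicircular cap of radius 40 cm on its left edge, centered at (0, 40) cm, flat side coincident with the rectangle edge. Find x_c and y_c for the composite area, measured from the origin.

x_c = 94.13 cm, y_c = 40.00 cm

rectangular body: A = 220 × 80 = 17600.00, centroid at (110.00, 40.00).
semicircular end: A = ½π·40² = 2513.27, centroid at (-16.98, 40.00).
ΣA = 20113.27 cm²
ΣAx_c = (17600.00)(110.00) + (2513.27)(-16.98) = 1893333.33 cm³
ΣAy_c = (17600.00)(40.00) + (2513.27)(40.00) = 804530.96 cm³
x_c = 1893333.33 / 20113.27 = 94.13 cm
y_c = 804530.96 / 20113.27 = 40.00 cm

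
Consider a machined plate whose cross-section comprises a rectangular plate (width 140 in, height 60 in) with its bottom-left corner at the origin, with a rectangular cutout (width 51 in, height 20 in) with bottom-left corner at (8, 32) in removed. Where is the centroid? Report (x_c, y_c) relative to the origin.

Part | A | x̄ᵢ | ȳᵢ | A·x̄ᵢ | A·ȳᵢ
plate | 8400.00 | 70.00 | 30.00 | 588000.00 | 252000.00
hole | -1020.00 | 33.50 | 42.00 | -34170.00 | -42840.00
Σ | 7380.00 |  |  | 553830.00 | 209160.00
x_c = 553830.00 / 7380.00 = 75.04 in
y_c = 209160.00 / 7380.00 = 28.34 in

x_c = 75.04 in, y_c = 28.34 in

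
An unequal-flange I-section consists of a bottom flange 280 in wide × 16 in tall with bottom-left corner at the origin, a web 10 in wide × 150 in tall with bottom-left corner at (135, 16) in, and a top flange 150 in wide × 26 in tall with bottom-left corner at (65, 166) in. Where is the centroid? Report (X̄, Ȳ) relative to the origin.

X̄ = 140.00 in, Ȳ = 88.10 in

bottom flange: A = 280 × 16 = 4480.00, centroid at (140.00, 8.00).
web: A = 10 × 150 = 1500.00, centroid at (140.00, 91.00).
top flange: A = 150 × 26 = 3900.00, centroid at (140.00, 179.00).
ΣA = 9880.00 in²
ΣAX̄ = (4480.00)(140.00) + (1500.00)(140.00) + (3900.00)(140.00) = 1383200.00 in³
ΣAȲ = (4480.00)(8.00) + (1500.00)(91.00) + (3900.00)(179.00) = 870440.00 in³
X̄ = 1383200.00 / 9880.00 = 140.00 in
Ȳ = 870440.00 / 9880.00 = 88.10 in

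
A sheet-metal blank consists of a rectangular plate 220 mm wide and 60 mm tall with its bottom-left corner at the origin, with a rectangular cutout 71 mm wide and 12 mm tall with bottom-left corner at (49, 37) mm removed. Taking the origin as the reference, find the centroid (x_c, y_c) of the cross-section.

x_c = 111.76 mm, y_c = 29.10 mm

Part | A | x̄ᵢ | ȳᵢ | A·x̄ᵢ | A·ȳᵢ
plate | 13200.00 | 110.00 | 30.00 | 1452000.00 | 396000.00
hole | -852.00 | 84.50 | 43.00 | -71994.00 | -36636.00
Σ | 12348.00 |  |  | 1380006.00 | 359364.00
x_c = 1380006.00 / 12348.00 = 111.76 mm
y_c = 359364.00 / 12348.00 = 29.10 mm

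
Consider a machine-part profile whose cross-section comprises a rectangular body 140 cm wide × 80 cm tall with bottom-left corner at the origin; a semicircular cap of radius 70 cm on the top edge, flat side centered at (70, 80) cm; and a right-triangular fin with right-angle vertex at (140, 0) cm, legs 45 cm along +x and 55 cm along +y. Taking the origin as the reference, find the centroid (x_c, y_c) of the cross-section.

x_c = 75.22 cm, y_c = 65.32 cm

Part | A | x̄ᵢ | ȳᵢ | A·x̄ᵢ | A·ȳᵢ
rectangular body | 11200.00 | 70.00 | 40.00 | 784000.00 | 448000.00
semicircular top | 7696.90 | 70.00 | 109.71 | 538783.14 | 844418.83
triangular fin | 1237.50 | 155.00 | 18.33 | 191812.50 | 22687.50
Σ | 20134.40 |  |  | 1514595.64 | 1315106.33
x_c = 1514595.64 / 20134.40 = 75.22 cm
y_c = 1315106.33 / 20134.40 = 65.32 cm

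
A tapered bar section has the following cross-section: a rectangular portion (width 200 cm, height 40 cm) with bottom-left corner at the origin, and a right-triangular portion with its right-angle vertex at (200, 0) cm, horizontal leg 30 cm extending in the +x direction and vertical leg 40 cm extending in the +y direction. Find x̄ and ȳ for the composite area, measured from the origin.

x̄ = 107.67 cm, ȳ = 19.53 cm

Part | A | x̄ᵢ | ȳᵢ | A·x̄ᵢ | A·ȳᵢ
rectangular portion | 8000.00 | 100.00 | 20.00 | 800000.00 | 160000.00
triangular portion | 600.00 | 210.00 | 13.33 | 126000.00 | 8000.00
Σ | 8600.00 |  |  | 926000.00 | 168000.00
x̄ = 926000.00 / 8600.00 = 107.67 cm
ȳ = 168000.00 / 8600.00 = 19.53 cm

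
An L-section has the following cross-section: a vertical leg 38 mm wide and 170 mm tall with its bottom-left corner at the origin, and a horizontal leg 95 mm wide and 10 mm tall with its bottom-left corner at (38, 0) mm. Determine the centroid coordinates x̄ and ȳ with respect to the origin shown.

x̄ = 27.53 mm, ȳ = 74.74 mm

vertical leg: A = 38 × 170 = 6460.00, centroid at (19.00, 85.00).
horizontal leg: A = 95 × 10 = 950.00, centroid at (85.50, 5.00).
ΣA = 7410.00 mm²
ΣAx̄ = (6460.00)(19.00) + (950.00)(85.50) = 203965.00 mm³
ΣAȳ = (6460.00)(85.00) + (950.00)(5.00) = 553850.00 mm³
x̄ = 203965.00 / 7410.00 = 27.53 mm
ȳ = 553850.00 / 7410.00 = 74.74 mm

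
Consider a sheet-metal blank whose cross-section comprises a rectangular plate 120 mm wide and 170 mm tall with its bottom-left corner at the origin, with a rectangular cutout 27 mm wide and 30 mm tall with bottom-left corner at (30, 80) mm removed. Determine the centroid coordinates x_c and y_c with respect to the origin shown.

Part | A | x̄ᵢ | ȳᵢ | A·x̄ᵢ | A·ȳᵢ
plate | 20400.00 | 60.00 | 85.00 | 1224000.00 | 1734000.00
hole | -810.00 | 43.50 | 95.00 | -35235.00 | -76950.00
Σ | 19590.00 |  |  | 1188765.00 | 1657050.00
x_c = 1188765.00 / 19590.00 = 60.68 mm
y_c = 1657050.00 / 19590.00 = 84.59 mm

x_c = 60.68 mm, y_c = 84.59 mm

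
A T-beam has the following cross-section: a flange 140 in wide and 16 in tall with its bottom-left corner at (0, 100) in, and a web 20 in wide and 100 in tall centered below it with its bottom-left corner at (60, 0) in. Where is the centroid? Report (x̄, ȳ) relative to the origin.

web: A = 20 × 100 = 2000.00, centroid at (70.00, 50.00).
flange: A = 140 × 16 = 2240.00, centroid at (70.00, 108.00).
ΣA = 4240.00 in²
ΣAx̄ = (2000.00)(70.00) + (2240.00)(70.00) = 296800.00 in³
ΣAȳ = (2000.00)(50.00) + (2240.00)(108.00) = 341920.00 in³
x̄ = 296800.00 / 4240.00 = 70.00 in
ȳ = 341920.00 / 4240.00 = 80.64 in

x̄ = 70.00 in, ȳ = 80.64 in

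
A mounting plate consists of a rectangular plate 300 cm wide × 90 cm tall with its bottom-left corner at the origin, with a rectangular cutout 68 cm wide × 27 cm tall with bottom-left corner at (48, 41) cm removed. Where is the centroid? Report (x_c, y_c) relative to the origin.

plate: A = 300 × 90 = 27000.00, centroid at (150.00, 45.00).
hole: A = −(68 × 27) = -1836.00, centroid at (82.00, 54.50).
ΣA = 25164.00 cm², ΣAx_c = 3899448.00 cm³, ΣAy_c = 1114938.00 cm³.
x_c = 3899448.00/25164.00 = 154.96 cm; y_c = 1114938.00/25164.00 = 44.31 cm.

x_c = 154.96 cm, y_c = 44.31 cm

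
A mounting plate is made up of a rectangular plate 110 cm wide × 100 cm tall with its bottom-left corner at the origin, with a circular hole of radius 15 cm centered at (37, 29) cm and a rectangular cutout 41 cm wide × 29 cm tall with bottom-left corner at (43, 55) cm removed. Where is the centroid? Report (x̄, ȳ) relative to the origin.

x̄ = 55.29 cm, ȳ = 49.08 cm

Part | A | x̄ᵢ | ȳᵢ | A·x̄ᵢ | A·ȳᵢ
plate | 11000.00 | 55.00 | 50.00 | 605000.00 | 550000.00
hole 1 | -706.86 | 37.00 | 29.00 | -26153.76 | -20498.89
hole 2 | -1189.00 | 63.50 | 69.50 | -75501.50 | -82635.50
Σ | 9104.14 |  |  | 503344.74 | 446865.61
x̄ = 503344.74 / 9104.14 = 55.29 cm
ȳ = 446865.61 / 9104.14 = 49.08 cm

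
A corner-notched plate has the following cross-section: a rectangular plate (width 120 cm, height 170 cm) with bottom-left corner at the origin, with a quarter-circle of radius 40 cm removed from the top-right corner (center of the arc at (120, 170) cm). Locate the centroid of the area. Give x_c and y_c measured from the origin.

plate: A = 120 × 170 = 20400.00, centroid at (60.00, 85.00).
removed quarter-circle: A = −¼π·40² = -1256.64, centroid at (103.02, 153.02).
ΣA = 19143.36 cm²
ΣAx_c = (20400.00)(60.00) + (-1256.64)(103.02) = 1094536.89 cm³
ΣAy_c = (20400.00)(85.00) + (-1256.64)(153.02) = 1541705.03 cm³
x_c = 1094536.89 / 19143.36 = 57.18 cm
y_c = 1541705.03 / 19143.36 = 80.53 cm

x_c = 57.18 cm, y_c = 80.53 cm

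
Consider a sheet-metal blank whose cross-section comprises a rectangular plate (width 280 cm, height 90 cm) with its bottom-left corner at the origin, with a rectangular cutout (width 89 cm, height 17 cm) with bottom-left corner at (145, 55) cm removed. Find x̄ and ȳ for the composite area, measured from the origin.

x̄ = 136.84 cm, ȳ = 43.82 cm

plate: A = 280 × 90 = 25200.00, centroid at (140.00, 45.00).
hole: A = −(89 × 17) = -1513.00, centroid at (189.50, 63.50).
ΣA = 23687.00 cm²
ΣAx̄ = (25200.00)(140.00) + (-1513.00)(189.50) = 3241286.50 cm³
ΣAȳ = (25200.00)(45.00) + (-1513.00)(63.50) = 1037924.50 cm³
x̄ = 3241286.50 / 23687.00 = 136.84 cm
ȳ = 1037924.50 / 23687.00 = 43.82 cm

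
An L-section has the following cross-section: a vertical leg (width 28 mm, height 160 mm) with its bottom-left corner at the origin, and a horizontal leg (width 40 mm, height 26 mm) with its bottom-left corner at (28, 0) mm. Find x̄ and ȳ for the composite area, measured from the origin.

vertical leg: A = 28 × 160 = 4480.00, centroid at (14.00, 80.00).
horizontal leg: A = 40 × 26 = 1040.00, centroid at (48.00, 13.00).
ΣA = 5520.00 mm²
ΣAx̄ = (4480.00)(14.00) + (1040.00)(48.00) = 112640.00 mm³
ΣAȳ = (4480.00)(80.00) + (1040.00)(13.00) = 371920.00 mm³
x̄ = 112640.00 / 5520.00 = 20.41 mm
ȳ = 371920.00 / 5520.00 = 67.38 mm

x̄ = 20.41 mm, ȳ = 67.38 mm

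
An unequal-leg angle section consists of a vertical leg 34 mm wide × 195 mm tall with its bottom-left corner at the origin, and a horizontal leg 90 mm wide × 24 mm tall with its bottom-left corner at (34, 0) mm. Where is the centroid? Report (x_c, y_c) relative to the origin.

vertical leg: A = 34 × 195 = 6630.00, centroid at (17.00, 97.50).
horizontal leg: A = 90 × 24 = 2160.00, centroid at (79.00, 12.00).
ΣA = 8790.00 mm²
ΣAx_c = (6630.00)(17.00) + (2160.00)(79.00) = 283350.00 mm³
ΣAy_c = (6630.00)(97.50) + (2160.00)(12.00) = 672345.00 mm³
x_c = 283350.00 / 8790.00 = 32.24 mm
y_c = 672345.00 / 8790.00 = 76.49 mm

x_c = 32.24 mm, y_c = 76.49 mm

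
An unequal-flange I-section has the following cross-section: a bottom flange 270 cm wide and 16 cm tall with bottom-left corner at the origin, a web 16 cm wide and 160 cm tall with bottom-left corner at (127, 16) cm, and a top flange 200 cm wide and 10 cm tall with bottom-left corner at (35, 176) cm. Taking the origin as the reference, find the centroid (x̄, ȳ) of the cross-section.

x̄ = 135.00 cm, ȳ = 72.33 cm

Part | A | x̄ᵢ | ȳᵢ | A·x̄ᵢ | A·ȳᵢ
bottom flange | 4320.00 | 135.00 | 8.00 | 583200.00 | 34560.00
web | 2560.00 | 135.00 | 96.00 | 345600.00 | 245760.00
top flange | 2000.00 | 135.00 | 181.00 | 270000.00 | 362000.00
Σ | 8880.00 |  |  | 1198800.00 | 642320.00
x̄ = 1198800.00 / 8880.00 = 135.00 cm
ȳ = 642320.00 / 8880.00 = 72.33 cm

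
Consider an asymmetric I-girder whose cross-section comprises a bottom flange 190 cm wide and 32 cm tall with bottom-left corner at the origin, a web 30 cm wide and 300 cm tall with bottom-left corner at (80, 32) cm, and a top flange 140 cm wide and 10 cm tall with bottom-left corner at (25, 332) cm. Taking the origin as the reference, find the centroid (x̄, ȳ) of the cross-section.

x̄ = 95.00 cm, ȳ = 133.92 cm

Part | A | x̄ᵢ | ȳᵢ | A·x̄ᵢ | A·ȳᵢ
bottom flange | 6080.00 | 95.00 | 16.00 | 577600.00 | 97280.00
web | 9000.00 | 95.00 | 182.00 | 855000.00 | 1638000.00
top flange | 1400.00 | 95.00 | 337.00 | 133000.00 | 471800.00
Σ | 16480.00 |  |  | 1565600.00 | 2207080.00
x̄ = 1565600.00 / 16480.00 = 95.00 cm
ȳ = 2207080.00 / 16480.00 = 133.92 cm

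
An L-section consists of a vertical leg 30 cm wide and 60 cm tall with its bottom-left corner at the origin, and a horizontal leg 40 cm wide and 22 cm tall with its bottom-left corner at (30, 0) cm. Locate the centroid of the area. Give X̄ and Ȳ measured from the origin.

vertical leg: A = 30 × 60 = 1800.00, centroid at (15.00, 30.00).
horizontal leg: A = 40 × 22 = 880.00, centroid at (50.00, 11.00).
ΣA = 2680.00 cm², ΣAX̄ = 71000.00 cm³, ΣAȲ = 63680.00 cm³.
X̄ = 71000.00/2680.00 = 26.49 cm; Ȳ = 63680.00/2680.00 = 23.76 cm.

X̄ = 26.49 cm, Ȳ = 23.76 cm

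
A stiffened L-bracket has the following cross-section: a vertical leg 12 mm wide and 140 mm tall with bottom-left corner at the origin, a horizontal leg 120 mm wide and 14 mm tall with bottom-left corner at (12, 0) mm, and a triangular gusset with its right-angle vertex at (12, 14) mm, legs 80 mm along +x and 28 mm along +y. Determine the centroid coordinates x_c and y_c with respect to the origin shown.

x_c = 38.92 mm, y_c = 34.71 mm

Part | A | x̄ᵢ | ȳᵢ | A·x̄ᵢ | A·ȳᵢ
vertical leg | 1680.00 | 6.00 | 70.00 | 10080.00 | 117600.00
horizontal leg | 1680.00 | 72.00 | 7.00 | 120960.00 | 11760.00
gusset | 1120.00 | 38.67 | 23.33 | 43306.67 | 26133.33
Σ | 4480.00 |  |  | 174346.67 | 155493.33
x_c = 174346.67 / 4480.00 = 38.92 mm
y_c = 155493.33 / 4480.00 = 34.71 mm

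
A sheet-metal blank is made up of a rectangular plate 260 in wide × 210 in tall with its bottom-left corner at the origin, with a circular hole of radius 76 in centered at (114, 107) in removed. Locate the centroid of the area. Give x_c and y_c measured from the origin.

x_c = 137.96 in, y_c = 104.00 in

plate: A = 260 × 210 = 54600.00, centroid at (130.00, 105.00).
hole: A = −π·76² = -18145.84, centroid at (114.00, 107.00).
ΣA = 36454.16 in², ΣAx_c = 5029374.33 in³, ΣAy_c = 3791395.21 in³.
x_c = 5029374.33/36454.16 = 137.96 in; y_c = 3791395.21/36454.16 = 104.00 in.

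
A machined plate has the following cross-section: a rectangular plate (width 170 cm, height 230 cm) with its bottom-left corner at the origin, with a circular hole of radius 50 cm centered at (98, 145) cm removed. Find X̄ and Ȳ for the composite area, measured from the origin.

Part | A | x̄ᵢ | ȳᵢ | A·x̄ᵢ | A·ȳᵢ
plate | 39100.00 | 85.00 | 115.00 | 3323500.00 | 4496500.00
hole | -7853.98 | 98.00 | 145.00 | -769690.20 | -1138827.34
Σ | 31246.02 |  |  | 2553809.80 | 3357672.66
X̄ = 2553809.80 / 31246.02 = 81.73 cm
Ȳ = 3357672.66 / 31246.02 = 107.46 cm

X̄ = 81.73 cm, Ȳ = 107.46 cm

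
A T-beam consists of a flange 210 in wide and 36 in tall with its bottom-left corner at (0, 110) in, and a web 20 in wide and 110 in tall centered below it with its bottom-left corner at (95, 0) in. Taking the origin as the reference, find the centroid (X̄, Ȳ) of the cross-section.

Part | A | x̄ᵢ | ȳᵢ | A·x̄ᵢ | A·ȳᵢ
web | 2200.00 | 105.00 | 55.00 | 231000.00 | 121000.00
flange | 7560.00 | 105.00 | 128.00 | 793800.00 | 967680.00
Σ | 9760.00 |  |  | 1024800.00 | 1088680.00
X̄ = 1024800.00 / 9760.00 = 105.00 in
Ȳ = 1088680.00 / 9760.00 = 111.55 in

X̄ = 105.00 in, Ȳ = 111.55 in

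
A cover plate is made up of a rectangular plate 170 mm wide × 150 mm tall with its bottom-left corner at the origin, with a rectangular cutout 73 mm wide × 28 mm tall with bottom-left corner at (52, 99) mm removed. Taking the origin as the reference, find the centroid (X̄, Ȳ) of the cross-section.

Part | A | x̄ᵢ | ȳᵢ | A·x̄ᵢ | A·ȳᵢ
plate | 25500.00 | 85.00 | 75.00 | 2167500.00 | 1912500.00
hole | -2044.00 | 88.50 | 113.00 | -180894.00 | -230972.00
Σ | 23456.00 |  |  | 1986606.00 | 1681528.00
X̄ = 1986606.00 / 23456.00 = 84.70 mm
Ȳ = 1681528.00 / 23456.00 = 71.69 mm

X̄ = 84.70 mm, Ȳ = 71.69 mm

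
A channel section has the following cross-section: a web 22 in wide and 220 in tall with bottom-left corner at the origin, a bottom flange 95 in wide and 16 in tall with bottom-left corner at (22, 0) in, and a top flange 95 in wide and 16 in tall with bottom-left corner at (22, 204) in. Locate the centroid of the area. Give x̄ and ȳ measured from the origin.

web: A = 22 × 220 = 4840.00, centroid at (11.00, 110.00).
bottom flange: A = 95 × 16 = 1520.00, centroid at (69.50, 8.00).
top flange: A = 95 × 16 = 1520.00, centroid at (69.50, 212.00).
ΣA = 7880.00 in²
ΣAx̄ = (4840.00)(11.00) + (1520.00)(69.50) + (1520.00)(69.50) = 264520.00 in³
ΣAȳ = (4840.00)(110.00) + (1520.00)(8.00) + (1520.00)(212.00) = 866800.00 in³
x̄ = 264520.00 / 7880.00 = 33.57 in
ȳ = 866800.00 / 7880.00 = 110.00 in

x̄ = 33.57 in, ȳ = 110.00 in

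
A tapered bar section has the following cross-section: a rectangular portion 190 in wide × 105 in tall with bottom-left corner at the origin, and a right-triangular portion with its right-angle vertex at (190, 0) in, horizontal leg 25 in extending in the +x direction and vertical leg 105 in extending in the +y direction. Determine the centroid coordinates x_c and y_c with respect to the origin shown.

x_c = 101.38 in, y_c = 51.42 in

Part | A | x̄ᵢ | ȳᵢ | A·x̄ᵢ | A·ȳᵢ
rectangular portion | 19950.00 | 95.00 | 52.50 | 1895250.00 | 1047375.00
triangular portion | 1312.50 | 198.33 | 35.00 | 260312.50 | 45937.50
Σ | 21262.50 |  |  | 2155562.50 | 1093312.50
x_c = 2155562.50 / 21262.50 = 101.38 in
y_c = 1093312.50 / 21262.50 = 51.42 in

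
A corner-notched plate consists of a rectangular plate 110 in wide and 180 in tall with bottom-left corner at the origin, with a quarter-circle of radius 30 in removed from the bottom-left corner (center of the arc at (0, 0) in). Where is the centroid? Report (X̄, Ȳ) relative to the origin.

X̄ = 56.56 in, Ȳ = 92.86 in

plate: A = 110 × 180 = 19800.00, centroid at (55.00, 90.00).
removed quarter-circle: A = −¼π·30² = -706.86, centroid at (12.73, 12.73).
ΣA = 19093.14 in²
ΣAX̄ = (19800.00)(55.00) + (-706.86)(12.73) = 1080000.00 in³
ΣAȲ = (19800.00)(90.00) + (-706.86)(12.73) = 1773000.00 in³
X̄ = 1080000.00 / 19093.14 = 56.56 in
Ȳ = 1773000.00 / 19093.14 = 92.86 in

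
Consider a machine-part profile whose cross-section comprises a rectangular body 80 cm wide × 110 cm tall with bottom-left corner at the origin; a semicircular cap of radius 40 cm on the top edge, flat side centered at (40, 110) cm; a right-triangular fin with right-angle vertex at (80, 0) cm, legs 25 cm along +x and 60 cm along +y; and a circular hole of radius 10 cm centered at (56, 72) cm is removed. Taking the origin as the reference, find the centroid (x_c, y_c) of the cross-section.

x_c = 42.66 cm, y_c = 67.71 cm

rectangular body: A = 80 × 110 = 8800.00, centroid at (40.00, 55.00).
semicircular top: A = ½π·40² = 2513.27, centroid at (40.00, 126.98).
triangular fin: A = ½·25·60 = 750.00, centroid at (88.33, 20.00).
hole: A = −π·10² = -314.16, centroid at (56.00, 72.00).
ΣA = 11749.11 cm², ΣAx_c = 501188.05 cm³, ΣAy_c = 795507.35 cm³.
x_c = 501188.05/11749.11 = 42.66 cm; y_c = 795507.35/11749.11 = 67.71 cm.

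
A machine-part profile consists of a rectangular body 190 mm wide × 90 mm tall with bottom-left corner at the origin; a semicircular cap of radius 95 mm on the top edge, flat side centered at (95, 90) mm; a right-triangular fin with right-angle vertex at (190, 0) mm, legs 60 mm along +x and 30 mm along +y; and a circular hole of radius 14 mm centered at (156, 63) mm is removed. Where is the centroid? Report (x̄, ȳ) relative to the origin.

rectangular body: A = 190 × 90 = 17100.00, centroid at (95.00, 45.00).
semicircular top: A = ½π·95² = 14176.44, centroid at (95.00, 130.32).
triangular fin: A = ½·60·30 = 900.00, centroid at (210.00, 10.00).
hole: A = −π·14² = -615.75, centroid at (156.00, 63.00).
ΣA = 31560.68 mm², ΣAx̄ = 3064204.16 mm³, ΣAȳ = 2587170.26 mm³.
x̄ = 3064204.16/31560.68 = 97.09 mm; ȳ = 2587170.26/31560.68 = 81.97 mm.

x̄ = 97.09 mm, ȳ = 81.97 mm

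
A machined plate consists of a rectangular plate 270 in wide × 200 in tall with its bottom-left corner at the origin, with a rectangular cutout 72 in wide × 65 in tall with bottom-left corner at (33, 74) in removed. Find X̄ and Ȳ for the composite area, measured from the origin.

X̄ = 141.26 in, Ȳ = 99.38 in

Part | A | x̄ᵢ | ȳᵢ | A·x̄ᵢ | A·ȳᵢ
plate | 54000.00 | 135.00 | 100.00 | 7290000.00 | 5400000.00
hole | -4680.00 | 69.00 | 106.50 | -322920.00 | -498420.00
Σ | 49320.00 |  |  | 6967080.00 | 4901580.00
X̄ = 6967080.00 / 49320.00 = 141.26 in
Ȳ = 4901580.00 / 49320.00 = 99.38 in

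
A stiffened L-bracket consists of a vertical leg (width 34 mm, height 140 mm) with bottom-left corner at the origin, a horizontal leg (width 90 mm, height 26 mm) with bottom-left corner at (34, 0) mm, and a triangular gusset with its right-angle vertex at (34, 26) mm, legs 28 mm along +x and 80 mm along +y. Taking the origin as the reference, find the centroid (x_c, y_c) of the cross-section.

Part | A | x̄ᵢ | ȳᵢ | A·x̄ᵢ | A·ȳᵢ
vertical leg | 4760.00 | 17.00 | 70.00 | 80920.00 | 333200.00
horizontal leg | 2340.00 | 79.00 | 13.00 | 184860.00 | 30420.00
gusset | 1120.00 | 43.33 | 52.67 | 48533.33 | 58986.67
Σ | 8220.00 |  |  | 314313.33 | 422606.67
x_c = 314313.33 / 8220.00 = 38.24 mm
y_c = 422606.67 / 8220.00 = 51.41 mm

x_c = 38.24 mm, y_c = 51.41 mm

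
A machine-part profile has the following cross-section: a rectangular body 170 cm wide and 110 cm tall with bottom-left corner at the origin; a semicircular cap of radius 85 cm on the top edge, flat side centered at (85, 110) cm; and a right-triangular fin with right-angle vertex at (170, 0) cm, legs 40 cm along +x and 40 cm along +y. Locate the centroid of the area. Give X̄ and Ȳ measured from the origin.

rectangular body: A = 170 × 110 = 18700.00, centroid at (85.00, 55.00).
semicircular top: A = ½π·85² = 11349.00, centroid at (85.00, 146.08).
triangular fin: A = ½·40·40 = 800.00, centroid at (183.33, 13.33).
ΣA = 30849.00 cm²
ΣAX̄ = (18700.00)(85.00) + (11349.00)(85.00) + (800.00)(183.33) = 2700831.96 cm³
ΣAȲ = (18700.00)(55.00) + (11349.00)(146.08) + (800.00)(13.33) = 2696973.71 cm³
X̄ = 2700831.96 / 30849.00 = 87.55 cm
Ȳ = 2696973.71 / 30849.00 = 87.42 cm

X̄ = 87.55 cm, Ȳ = 87.42 cm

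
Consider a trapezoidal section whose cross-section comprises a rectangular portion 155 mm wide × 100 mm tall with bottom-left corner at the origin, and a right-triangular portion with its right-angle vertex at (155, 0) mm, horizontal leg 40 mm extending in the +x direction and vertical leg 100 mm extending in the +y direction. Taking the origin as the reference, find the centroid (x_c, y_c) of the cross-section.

x_c = 87.88 mm, y_c = 48.10 mm

rectangular portion: A = 155 × 100 = 15500.00, centroid at (77.50, 50.00).
triangular portion: A = ½·40·100 = 2000.00, centroid at (168.33, 33.33).
ΣA = 17500.00 mm², ΣAx_c = 1537916.67 mm³, ΣAy_c = 841666.67 mm³.
x_c = 1537916.67/17500.00 = 87.88 mm; y_c = 841666.67/17500.00 = 48.10 mm.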